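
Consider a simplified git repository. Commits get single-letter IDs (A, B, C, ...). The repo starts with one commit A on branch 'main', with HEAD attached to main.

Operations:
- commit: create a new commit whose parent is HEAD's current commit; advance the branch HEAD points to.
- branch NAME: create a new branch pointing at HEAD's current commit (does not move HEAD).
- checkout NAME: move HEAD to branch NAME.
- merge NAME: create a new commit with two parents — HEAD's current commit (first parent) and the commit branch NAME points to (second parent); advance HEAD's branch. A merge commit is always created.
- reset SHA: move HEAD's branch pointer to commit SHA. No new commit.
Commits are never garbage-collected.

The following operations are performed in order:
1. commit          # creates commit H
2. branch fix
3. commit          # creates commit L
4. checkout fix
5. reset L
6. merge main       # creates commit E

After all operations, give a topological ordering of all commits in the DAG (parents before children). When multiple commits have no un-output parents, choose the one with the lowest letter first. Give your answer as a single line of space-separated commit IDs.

After op 1 (commit): HEAD=main@H [main=H]
After op 2 (branch): HEAD=main@H [fix=H main=H]
After op 3 (commit): HEAD=main@L [fix=H main=L]
After op 4 (checkout): HEAD=fix@H [fix=H main=L]
After op 5 (reset): HEAD=fix@L [fix=L main=L]
After op 6 (merge): HEAD=fix@E [fix=E main=L]
commit A: parents=[]
commit E: parents=['L', 'L']
commit H: parents=['A']
commit L: parents=['H']

Answer: A H L E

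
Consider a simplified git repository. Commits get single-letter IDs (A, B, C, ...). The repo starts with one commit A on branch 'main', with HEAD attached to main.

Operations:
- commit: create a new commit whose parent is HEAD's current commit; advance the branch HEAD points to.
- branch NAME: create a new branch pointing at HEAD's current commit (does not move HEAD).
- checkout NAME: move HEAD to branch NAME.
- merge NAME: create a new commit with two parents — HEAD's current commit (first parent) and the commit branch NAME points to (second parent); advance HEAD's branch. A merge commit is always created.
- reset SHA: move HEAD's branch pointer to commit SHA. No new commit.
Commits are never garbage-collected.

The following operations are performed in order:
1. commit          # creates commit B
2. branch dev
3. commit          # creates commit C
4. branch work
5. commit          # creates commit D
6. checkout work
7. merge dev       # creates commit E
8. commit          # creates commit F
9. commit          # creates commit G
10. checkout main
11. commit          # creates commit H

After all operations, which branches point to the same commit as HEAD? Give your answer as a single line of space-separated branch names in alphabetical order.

Answer: main

Derivation:
After op 1 (commit): HEAD=main@B [main=B]
After op 2 (branch): HEAD=main@B [dev=B main=B]
After op 3 (commit): HEAD=main@C [dev=B main=C]
After op 4 (branch): HEAD=main@C [dev=B main=C work=C]
After op 5 (commit): HEAD=main@D [dev=B main=D work=C]
After op 6 (checkout): HEAD=work@C [dev=B main=D work=C]
After op 7 (merge): HEAD=work@E [dev=B main=D work=E]
After op 8 (commit): HEAD=work@F [dev=B main=D work=F]
After op 9 (commit): HEAD=work@G [dev=B main=D work=G]
After op 10 (checkout): HEAD=main@D [dev=B main=D work=G]
After op 11 (commit): HEAD=main@H [dev=B main=H work=G]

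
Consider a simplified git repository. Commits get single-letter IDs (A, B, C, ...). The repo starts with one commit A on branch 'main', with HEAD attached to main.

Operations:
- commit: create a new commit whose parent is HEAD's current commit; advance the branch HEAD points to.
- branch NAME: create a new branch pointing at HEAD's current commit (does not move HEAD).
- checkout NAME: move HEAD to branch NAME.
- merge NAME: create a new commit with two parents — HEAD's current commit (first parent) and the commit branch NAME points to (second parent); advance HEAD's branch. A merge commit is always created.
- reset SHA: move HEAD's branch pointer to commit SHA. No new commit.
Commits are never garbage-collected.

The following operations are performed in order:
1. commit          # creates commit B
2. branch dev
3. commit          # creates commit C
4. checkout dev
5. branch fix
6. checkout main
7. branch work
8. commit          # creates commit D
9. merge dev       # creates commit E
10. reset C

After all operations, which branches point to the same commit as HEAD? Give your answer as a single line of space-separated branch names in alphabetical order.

After op 1 (commit): HEAD=main@B [main=B]
After op 2 (branch): HEAD=main@B [dev=B main=B]
After op 3 (commit): HEAD=main@C [dev=B main=C]
After op 4 (checkout): HEAD=dev@B [dev=B main=C]
After op 5 (branch): HEAD=dev@B [dev=B fix=B main=C]
After op 6 (checkout): HEAD=main@C [dev=B fix=B main=C]
After op 7 (branch): HEAD=main@C [dev=B fix=B main=C work=C]
After op 8 (commit): HEAD=main@D [dev=B fix=B main=D work=C]
After op 9 (merge): HEAD=main@E [dev=B fix=B main=E work=C]
After op 10 (reset): HEAD=main@C [dev=B fix=B main=C work=C]

Answer: main work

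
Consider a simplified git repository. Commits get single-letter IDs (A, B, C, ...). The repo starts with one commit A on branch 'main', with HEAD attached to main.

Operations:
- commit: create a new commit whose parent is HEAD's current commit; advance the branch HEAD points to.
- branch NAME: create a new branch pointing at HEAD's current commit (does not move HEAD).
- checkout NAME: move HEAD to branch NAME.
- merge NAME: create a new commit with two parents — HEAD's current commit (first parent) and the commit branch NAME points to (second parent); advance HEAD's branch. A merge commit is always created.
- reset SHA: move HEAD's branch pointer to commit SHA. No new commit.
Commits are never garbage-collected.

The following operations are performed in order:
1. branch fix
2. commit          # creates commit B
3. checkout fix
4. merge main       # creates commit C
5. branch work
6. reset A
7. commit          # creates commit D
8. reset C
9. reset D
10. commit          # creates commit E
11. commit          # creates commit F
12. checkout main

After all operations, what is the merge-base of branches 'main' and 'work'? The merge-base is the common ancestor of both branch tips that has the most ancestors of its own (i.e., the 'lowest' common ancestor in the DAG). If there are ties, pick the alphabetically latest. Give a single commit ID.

Answer: B

Derivation:
After op 1 (branch): HEAD=main@A [fix=A main=A]
After op 2 (commit): HEAD=main@B [fix=A main=B]
After op 3 (checkout): HEAD=fix@A [fix=A main=B]
After op 4 (merge): HEAD=fix@C [fix=C main=B]
After op 5 (branch): HEAD=fix@C [fix=C main=B work=C]
After op 6 (reset): HEAD=fix@A [fix=A main=B work=C]
After op 7 (commit): HEAD=fix@D [fix=D main=B work=C]
After op 8 (reset): HEAD=fix@C [fix=C main=B work=C]
After op 9 (reset): HEAD=fix@D [fix=D main=B work=C]
After op 10 (commit): HEAD=fix@E [fix=E main=B work=C]
After op 11 (commit): HEAD=fix@F [fix=F main=B work=C]
After op 12 (checkout): HEAD=main@B [fix=F main=B work=C]
ancestors(main=B): ['A', 'B']
ancestors(work=C): ['A', 'B', 'C']
common: ['A', 'B']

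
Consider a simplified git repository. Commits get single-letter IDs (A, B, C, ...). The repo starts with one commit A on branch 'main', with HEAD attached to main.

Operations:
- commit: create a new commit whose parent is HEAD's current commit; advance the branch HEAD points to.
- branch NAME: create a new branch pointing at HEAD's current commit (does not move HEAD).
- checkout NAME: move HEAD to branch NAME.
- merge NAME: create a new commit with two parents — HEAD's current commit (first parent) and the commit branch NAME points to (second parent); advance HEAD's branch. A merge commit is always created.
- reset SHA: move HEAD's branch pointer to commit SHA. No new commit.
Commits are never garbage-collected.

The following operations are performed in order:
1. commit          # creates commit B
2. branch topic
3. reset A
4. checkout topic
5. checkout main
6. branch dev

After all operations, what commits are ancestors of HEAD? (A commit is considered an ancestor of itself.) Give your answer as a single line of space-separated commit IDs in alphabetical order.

After op 1 (commit): HEAD=main@B [main=B]
After op 2 (branch): HEAD=main@B [main=B topic=B]
After op 3 (reset): HEAD=main@A [main=A topic=B]
After op 4 (checkout): HEAD=topic@B [main=A topic=B]
After op 5 (checkout): HEAD=main@A [main=A topic=B]
After op 6 (branch): HEAD=main@A [dev=A main=A topic=B]

Answer: A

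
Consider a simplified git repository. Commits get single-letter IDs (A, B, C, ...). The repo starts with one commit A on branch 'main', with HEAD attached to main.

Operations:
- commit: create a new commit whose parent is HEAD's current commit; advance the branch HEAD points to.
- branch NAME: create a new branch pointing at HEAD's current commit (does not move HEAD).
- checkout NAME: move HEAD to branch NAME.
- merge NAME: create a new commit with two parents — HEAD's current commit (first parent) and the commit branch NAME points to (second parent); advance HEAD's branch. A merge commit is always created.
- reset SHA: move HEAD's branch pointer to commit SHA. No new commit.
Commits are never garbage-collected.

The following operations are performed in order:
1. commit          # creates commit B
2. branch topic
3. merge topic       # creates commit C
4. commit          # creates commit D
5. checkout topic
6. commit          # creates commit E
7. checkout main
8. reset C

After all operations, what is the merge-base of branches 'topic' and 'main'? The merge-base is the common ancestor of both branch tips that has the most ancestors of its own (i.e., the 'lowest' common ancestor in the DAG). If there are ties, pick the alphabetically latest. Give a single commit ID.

After op 1 (commit): HEAD=main@B [main=B]
After op 2 (branch): HEAD=main@B [main=B topic=B]
After op 3 (merge): HEAD=main@C [main=C topic=B]
After op 4 (commit): HEAD=main@D [main=D topic=B]
After op 5 (checkout): HEAD=topic@B [main=D topic=B]
After op 6 (commit): HEAD=topic@E [main=D topic=E]
After op 7 (checkout): HEAD=main@D [main=D topic=E]
After op 8 (reset): HEAD=main@C [main=C topic=E]
ancestors(topic=E): ['A', 'B', 'E']
ancestors(main=C): ['A', 'B', 'C']
common: ['A', 'B']

Answer: B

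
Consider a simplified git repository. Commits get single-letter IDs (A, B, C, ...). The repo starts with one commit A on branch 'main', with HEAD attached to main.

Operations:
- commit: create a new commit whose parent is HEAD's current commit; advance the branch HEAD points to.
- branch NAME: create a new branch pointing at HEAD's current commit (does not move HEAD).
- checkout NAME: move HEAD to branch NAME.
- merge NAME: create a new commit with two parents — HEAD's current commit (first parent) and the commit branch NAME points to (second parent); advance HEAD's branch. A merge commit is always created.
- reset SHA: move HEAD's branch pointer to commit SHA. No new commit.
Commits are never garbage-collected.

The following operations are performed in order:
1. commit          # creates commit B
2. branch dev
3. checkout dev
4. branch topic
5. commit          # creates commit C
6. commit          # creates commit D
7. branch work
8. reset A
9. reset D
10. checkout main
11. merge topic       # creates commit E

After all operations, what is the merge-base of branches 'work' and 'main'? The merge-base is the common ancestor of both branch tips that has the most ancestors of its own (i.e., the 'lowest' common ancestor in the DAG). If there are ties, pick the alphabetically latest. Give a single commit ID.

Answer: B

Derivation:
After op 1 (commit): HEAD=main@B [main=B]
After op 2 (branch): HEAD=main@B [dev=B main=B]
After op 3 (checkout): HEAD=dev@B [dev=B main=B]
After op 4 (branch): HEAD=dev@B [dev=B main=B topic=B]
After op 5 (commit): HEAD=dev@C [dev=C main=B topic=B]
After op 6 (commit): HEAD=dev@D [dev=D main=B topic=B]
After op 7 (branch): HEAD=dev@D [dev=D main=B topic=B work=D]
After op 8 (reset): HEAD=dev@A [dev=A main=B topic=B work=D]
After op 9 (reset): HEAD=dev@D [dev=D main=B topic=B work=D]
After op 10 (checkout): HEAD=main@B [dev=D main=B topic=B work=D]
After op 11 (merge): HEAD=main@E [dev=D main=E topic=B work=D]
ancestors(work=D): ['A', 'B', 'C', 'D']
ancestors(main=E): ['A', 'B', 'E']
common: ['A', 'B']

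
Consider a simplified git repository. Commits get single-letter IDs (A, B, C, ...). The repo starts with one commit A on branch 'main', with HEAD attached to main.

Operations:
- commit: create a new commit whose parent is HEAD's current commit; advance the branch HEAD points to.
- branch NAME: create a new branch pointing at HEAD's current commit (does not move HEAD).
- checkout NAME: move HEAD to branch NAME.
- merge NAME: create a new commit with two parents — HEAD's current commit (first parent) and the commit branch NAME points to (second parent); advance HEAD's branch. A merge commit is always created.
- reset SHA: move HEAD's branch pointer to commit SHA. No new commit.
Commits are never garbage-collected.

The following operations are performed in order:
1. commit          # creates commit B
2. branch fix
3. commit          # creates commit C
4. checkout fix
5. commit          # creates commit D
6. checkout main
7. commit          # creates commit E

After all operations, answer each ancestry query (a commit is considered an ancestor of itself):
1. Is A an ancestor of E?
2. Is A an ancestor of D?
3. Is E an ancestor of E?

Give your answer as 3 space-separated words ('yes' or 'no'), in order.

Answer: yes yes yes

Derivation:
After op 1 (commit): HEAD=main@B [main=B]
After op 2 (branch): HEAD=main@B [fix=B main=B]
After op 3 (commit): HEAD=main@C [fix=B main=C]
After op 4 (checkout): HEAD=fix@B [fix=B main=C]
After op 5 (commit): HEAD=fix@D [fix=D main=C]
After op 6 (checkout): HEAD=main@C [fix=D main=C]
After op 7 (commit): HEAD=main@E [fix=D main=E]
ancestors(E) = {A,B,C,E}; A in? yes
ancestors(D) = {A,B,D}; A in? yes
ancestors(E) = {A,B,C,E}; E in? yes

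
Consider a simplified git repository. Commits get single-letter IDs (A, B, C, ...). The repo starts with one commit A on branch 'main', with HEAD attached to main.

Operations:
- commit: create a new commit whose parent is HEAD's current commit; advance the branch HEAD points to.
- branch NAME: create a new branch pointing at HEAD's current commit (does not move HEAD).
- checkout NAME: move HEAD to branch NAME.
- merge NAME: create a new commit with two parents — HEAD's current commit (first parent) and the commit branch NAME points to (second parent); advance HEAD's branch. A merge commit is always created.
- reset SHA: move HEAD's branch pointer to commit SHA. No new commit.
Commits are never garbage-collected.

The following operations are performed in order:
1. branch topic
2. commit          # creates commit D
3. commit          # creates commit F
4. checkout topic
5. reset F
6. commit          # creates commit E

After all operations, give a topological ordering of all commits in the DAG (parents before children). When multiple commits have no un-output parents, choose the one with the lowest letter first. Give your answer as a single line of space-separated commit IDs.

After op 1 (branch): HEAD=main@A [main=A topic=A]
After op 2 (commit): HEAD=main@D [main=D topic=A]
After op 3 (commit): HEAD=main@F [main=F topic=A]
After op 4 (checkout): HEAD=topic@A [main=F topic=A]
After op 5 (reset): HEAD=topic@F [main=F topic=F]
After op 6 (commit): HEAD=topic@E [main=F topic=E]
commit A: parents=[]
commit D: parents=['A']
commit E: parents=['F']
commit F: parents=['D']

Answer: A D F E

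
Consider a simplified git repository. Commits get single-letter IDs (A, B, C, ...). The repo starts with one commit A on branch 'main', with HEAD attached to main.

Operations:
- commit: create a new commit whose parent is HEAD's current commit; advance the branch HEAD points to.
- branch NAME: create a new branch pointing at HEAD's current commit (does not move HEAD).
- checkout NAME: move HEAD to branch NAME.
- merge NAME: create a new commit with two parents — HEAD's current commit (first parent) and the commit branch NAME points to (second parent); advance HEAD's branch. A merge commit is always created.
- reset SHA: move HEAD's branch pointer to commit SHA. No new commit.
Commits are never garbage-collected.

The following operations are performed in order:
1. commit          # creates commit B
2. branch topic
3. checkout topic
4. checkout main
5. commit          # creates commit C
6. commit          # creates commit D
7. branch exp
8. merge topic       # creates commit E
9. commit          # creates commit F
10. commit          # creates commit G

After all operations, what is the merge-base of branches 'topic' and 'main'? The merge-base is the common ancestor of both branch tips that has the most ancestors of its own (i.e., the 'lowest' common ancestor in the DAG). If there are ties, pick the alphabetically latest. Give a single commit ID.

Answer: B

Derivation:
After op 1 (commit): HEAD=main@B [main=B]
After op 2 (branch): HEAD=main@B [main=B topic=B]
After op 3 (checkout): HEAD=topic@B [main=B topic=B]
After op 4 (checkout): HEAD=main@B [main=B topic=B]
After op 5 (commit): HEAD=main@C [main=C topic=B]
After op 6 (commit): HEAD=main@D [main=D topic=B]
After op 7 (branch): HEAD=main@D [exp=D main=D topic=B]
After op 8 (merge): HEAD=main@E [exp=D main=E topic=B]
After op 9 (commit): HEAD=main@F [exp=D main=F topic=B]
After op 10 (commit): HEAD=main@G [exp=D main=G topic=B]
ancestors(topic=B): ['A', 'B']
ancestors(main=G): ['A', 'B', 'C', 'D', 'E', 'F', 'G']
common: ['A', 'B']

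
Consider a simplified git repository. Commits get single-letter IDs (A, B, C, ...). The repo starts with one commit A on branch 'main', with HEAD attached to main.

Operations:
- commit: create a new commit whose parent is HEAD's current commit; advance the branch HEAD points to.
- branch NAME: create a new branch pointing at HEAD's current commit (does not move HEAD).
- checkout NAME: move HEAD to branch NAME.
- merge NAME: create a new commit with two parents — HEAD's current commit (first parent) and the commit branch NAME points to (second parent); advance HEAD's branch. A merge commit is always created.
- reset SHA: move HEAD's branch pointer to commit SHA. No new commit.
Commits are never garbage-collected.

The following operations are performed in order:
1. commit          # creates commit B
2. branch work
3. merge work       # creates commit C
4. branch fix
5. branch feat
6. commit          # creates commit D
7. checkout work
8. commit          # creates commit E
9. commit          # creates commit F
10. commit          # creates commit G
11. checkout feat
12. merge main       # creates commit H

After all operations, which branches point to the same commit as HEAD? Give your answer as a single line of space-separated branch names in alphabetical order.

After op 1 (commit): HEAD=main@B [main=B]
After op 2 (branch): HEAD=main@B [main=B work=B]
After op 3 (merge): HEAD=main@C [main=C work=B]
After op 4 (branch): HEAD=main@C [fix=C main=C work=B]
After op 5 (branch): HEAD=main@C [feat=C fix=C main=C work=B]
After op 6 (commit): HEAD=main@D [feat=C fix=C main=D work=B]
After op 7 (checkout): HEAD=work@B [feat=C fix=C main=D work=B]
After op 8 (commit): HEAD=work@E [feat=C fix=C main=D work=E]
After op 9 (commit): HEAD=work@F [feat=C fix=C main=D work=F]
After op 10 (commit): HEAD=work@G [feat=C fix=C main=D work=G]
After op 11 (checkout): HEAD=feat@C [feat=C fix=C main=D work=G]
After op 12 (merge): HEAD=feat@H [feat=H fix=C main=D work=G]

Answer: feat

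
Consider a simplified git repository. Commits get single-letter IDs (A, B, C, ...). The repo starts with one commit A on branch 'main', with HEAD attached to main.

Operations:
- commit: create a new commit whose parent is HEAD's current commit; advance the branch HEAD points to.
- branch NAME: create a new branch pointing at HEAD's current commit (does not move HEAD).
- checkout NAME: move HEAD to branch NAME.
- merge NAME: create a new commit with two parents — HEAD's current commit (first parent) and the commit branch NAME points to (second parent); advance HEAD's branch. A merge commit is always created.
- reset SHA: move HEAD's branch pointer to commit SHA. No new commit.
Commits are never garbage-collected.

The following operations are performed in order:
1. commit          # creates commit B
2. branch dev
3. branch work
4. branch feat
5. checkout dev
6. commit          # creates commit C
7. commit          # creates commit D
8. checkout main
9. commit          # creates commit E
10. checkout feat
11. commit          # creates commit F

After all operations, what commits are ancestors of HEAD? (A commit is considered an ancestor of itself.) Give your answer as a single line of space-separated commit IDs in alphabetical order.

After op 1 (commit): HEAD=main@B [main=B]
After op 2 (branch): HEAD=main@B [dev=B main=B]
After op 3 (branch): HEAD=main@B [dev=B main=B work=B]
After op 4 (branch): HEAD=main@B [dev=B feat=B main=B work=B]
After op 5 (checkout): HEAD=dev@B [dev=B feat=B main=B work=B]
After op 6 (commit): HEAD=dev@C [dev=C feat=B main=B work=B]
After op 7 (commit): HEAD=dev@D [dev=D feat=B main=B work=B]
After op 8 (checkout): HEAD=main@B [dev=D feat=B main=B work=B]
After op 9 (commit): HEAD=main@E [dev=D feat=B main=E work=B]
After op 10 (checkout): HEAD=feat@B [dev=D feat=B main=E work=B]
After op 11 (commit): HEAD=feat@F [dev=D feat=F main=E work=B]

Answer: A B F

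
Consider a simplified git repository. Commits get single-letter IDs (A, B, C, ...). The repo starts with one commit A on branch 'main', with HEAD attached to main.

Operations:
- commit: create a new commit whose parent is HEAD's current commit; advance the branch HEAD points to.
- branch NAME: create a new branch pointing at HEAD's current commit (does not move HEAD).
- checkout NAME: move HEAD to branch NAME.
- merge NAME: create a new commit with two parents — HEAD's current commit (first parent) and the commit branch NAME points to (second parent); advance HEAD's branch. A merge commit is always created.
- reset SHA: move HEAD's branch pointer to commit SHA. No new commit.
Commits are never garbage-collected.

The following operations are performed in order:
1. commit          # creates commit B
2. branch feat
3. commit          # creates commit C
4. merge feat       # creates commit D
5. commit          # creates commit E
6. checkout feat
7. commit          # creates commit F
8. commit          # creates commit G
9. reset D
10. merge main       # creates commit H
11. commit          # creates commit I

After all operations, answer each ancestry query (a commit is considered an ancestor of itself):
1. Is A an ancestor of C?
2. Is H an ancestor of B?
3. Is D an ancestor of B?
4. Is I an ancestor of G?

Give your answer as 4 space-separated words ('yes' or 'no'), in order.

After op 1 (commit): HEAD=main@B [main=B]
After op 2 (branch): HEAD=main@B [feat=B main=B]
After op 3 (commit): HEAD=main@C [feat=B main=C]
After op 4 (merge): HEAD=main@D [feat=B main=D]
After op 5 (commit): HEAD=main@E [feat=B main=E]
After op 6 (checkout): HEAD=feat@B [feat=B main=E]
After op 7 (commit): HEAD=feat@F [feat=F main=E]
After op 8 (commit): HEAD=feat@G [feat=G main=E]
After op 9 (reset): HEAD=feat@D [feat=D main=E]
After op 10 (merge): HEAD=feat@H [feat=H main=E]
After op 11 (commit): HEAD=feat@I [feat=I main=E]
ancestors(C) = {A,B,C}; A in? yes
ancestors(B) = {A,B}; H in? no
ancestors(B) = {A,B}; D in? no
ancestors(G) = {A,B,F,G}; I in? no

Answer: yes no no no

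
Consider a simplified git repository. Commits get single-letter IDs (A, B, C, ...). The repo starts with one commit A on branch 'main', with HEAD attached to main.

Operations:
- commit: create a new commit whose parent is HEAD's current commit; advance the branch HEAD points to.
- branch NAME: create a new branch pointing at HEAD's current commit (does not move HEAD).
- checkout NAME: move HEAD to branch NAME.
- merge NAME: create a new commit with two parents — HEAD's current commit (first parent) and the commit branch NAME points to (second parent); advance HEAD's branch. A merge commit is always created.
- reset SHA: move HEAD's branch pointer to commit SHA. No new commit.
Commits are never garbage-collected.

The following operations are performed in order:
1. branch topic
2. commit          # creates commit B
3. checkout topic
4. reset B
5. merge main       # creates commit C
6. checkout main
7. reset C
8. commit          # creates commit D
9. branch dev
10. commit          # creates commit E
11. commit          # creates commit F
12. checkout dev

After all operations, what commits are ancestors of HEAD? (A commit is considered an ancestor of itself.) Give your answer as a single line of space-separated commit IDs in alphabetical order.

Answer: A B C D

Derivation:
After op 1 (branch): HEAD=main@A [main=A topic=A]
After op 2 (commit): HEAD=main@B [main=B topic=A]
After op 3 (checkout): HEAD=topic@A [main=B topic=A]
After op 4 (reset): HEAD=topic@B [main=B topic=B]
After op 5 (merge): HEAD=topic@C [main=B topic=C]
After op 6 (checkout): HEAD=main@B [main=B topic=C]
After op 7 (reset): HEAD=main@C [main=C topic=C]
After op 8 (commit): HEAD=main@D [main=D topic=C]
After op 9 (branch): HEAD=main@D [dev=D main=D topic=C]
After op 10 (commit): HEAD=main@E [dev=D main=E topic=C]
After op 11 (commit): HEAD=main@F [dev=D main=F topic=C]
After op 12 (checkout): HEAD=dev@D [dev=D main=F topic=C]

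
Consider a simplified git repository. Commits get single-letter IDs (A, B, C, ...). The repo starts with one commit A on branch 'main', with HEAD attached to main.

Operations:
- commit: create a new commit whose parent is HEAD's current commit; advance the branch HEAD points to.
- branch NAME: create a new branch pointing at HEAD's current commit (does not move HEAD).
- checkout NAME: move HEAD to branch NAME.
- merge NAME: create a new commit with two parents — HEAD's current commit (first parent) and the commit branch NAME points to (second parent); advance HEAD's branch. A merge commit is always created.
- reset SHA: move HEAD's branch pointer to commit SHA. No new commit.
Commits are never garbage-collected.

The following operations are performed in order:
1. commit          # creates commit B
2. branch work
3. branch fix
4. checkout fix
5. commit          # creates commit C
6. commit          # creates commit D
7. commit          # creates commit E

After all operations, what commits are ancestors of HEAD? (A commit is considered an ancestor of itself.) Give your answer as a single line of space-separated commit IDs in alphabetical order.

After op 1 (commit): HEAD=main@B [main=B]
After op 2 (branch): HEAD=main@B [main=B work=B]
After op 3 (branch): HEAD=main@B [fix=B main=B work=B]
After op 4 (checkout): HEAD=fix@B [fix=B main=B work=B]
After op 5 (commit): HEAD=fix@C [fix=C main=B work=B]
After op 6 (commit): HEAD=fix@D [fix=D main=B work=B]
After op 7 (commit): HEAD=fix@E [fix=E main=B work=B]

Answer: A B C D E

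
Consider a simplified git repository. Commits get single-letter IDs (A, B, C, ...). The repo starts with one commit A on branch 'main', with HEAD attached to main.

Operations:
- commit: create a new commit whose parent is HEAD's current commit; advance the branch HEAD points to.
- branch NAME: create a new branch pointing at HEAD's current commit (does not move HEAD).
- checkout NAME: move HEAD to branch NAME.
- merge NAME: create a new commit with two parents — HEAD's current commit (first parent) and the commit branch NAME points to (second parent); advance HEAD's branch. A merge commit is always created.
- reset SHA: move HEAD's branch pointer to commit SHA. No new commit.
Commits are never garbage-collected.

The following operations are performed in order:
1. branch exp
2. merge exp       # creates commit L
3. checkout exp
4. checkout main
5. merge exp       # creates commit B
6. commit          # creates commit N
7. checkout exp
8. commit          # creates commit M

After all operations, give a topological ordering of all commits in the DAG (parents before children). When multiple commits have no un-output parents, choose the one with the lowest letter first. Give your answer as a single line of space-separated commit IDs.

Answer: A L B M N

Derivation:
After op 1 (branch): HEAD=main@A [exp=A main=A]
After op 2 (merge): HEAD=main@L [exp=A main=L]
After op 3 (checkout): HEAD=exp@A [exp=A main=L]
After op 4 (checkout): HEAD=main@L [exp=A main=L]
After op 5 (merge): HEAD=main@B [exp=A main=B]
After op 6 (commit): HEAD=main@N [exp=A main=N]
After op 7 (checkout): HEAD=exp@A [exp=A main=N]
After op 8 (commit): HEAD=exp@M [exp=M main=N]
commit A: parents=[]
commit B: parents=['L', 'A']
commit L: parents=['A', 'A']
commit M: parents=['A']
commit N: parents=['B']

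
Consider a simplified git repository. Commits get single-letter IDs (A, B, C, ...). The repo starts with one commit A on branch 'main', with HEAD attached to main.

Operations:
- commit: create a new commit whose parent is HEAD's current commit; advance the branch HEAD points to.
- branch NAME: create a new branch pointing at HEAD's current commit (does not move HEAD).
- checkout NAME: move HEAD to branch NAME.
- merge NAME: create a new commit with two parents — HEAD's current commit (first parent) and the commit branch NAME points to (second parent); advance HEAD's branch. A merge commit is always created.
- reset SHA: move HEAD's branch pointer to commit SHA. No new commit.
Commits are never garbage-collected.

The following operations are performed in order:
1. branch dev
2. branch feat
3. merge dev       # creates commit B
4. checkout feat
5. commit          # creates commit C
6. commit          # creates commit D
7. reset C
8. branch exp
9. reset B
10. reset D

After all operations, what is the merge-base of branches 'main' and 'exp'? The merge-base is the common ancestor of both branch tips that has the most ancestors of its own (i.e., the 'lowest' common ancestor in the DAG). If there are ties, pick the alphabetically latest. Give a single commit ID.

Answer: A

Derivation:
After op 1 (branch): HEAD=main@A [dev=A main=A]
After op 2 (branch): HEAD=main@A [dev=A feat=A main=A]
After op 3 (merge): HEAD=main@B [dev=A feat=A main=B]
After op 4 (checkout): HEAD=feat@A [dev=A feat=A main=B]
After op 5 (commit): HEAD=feat@C [dev=A feat=C main=B]
After op 6 (commit): HEAD=feat@D [dev=A feat=D main=B]
After op 7 (reset): HEAD=feat@C [dev=A feat=C main=B]
After op 8 (branch): HEAD=feat@C [dev=A exp=C feat=C main=B]
After op 9 (reset): HEAD=feat@B [dev=A exp=C feat=B main=B]
After op 10 (reset): HEAD=feat@D [dev=A exp=C feat=D main=B]
ancestors(main=B): ['A', 'B']
ancestors(exp=C): ['A', 'C']
common: ['A']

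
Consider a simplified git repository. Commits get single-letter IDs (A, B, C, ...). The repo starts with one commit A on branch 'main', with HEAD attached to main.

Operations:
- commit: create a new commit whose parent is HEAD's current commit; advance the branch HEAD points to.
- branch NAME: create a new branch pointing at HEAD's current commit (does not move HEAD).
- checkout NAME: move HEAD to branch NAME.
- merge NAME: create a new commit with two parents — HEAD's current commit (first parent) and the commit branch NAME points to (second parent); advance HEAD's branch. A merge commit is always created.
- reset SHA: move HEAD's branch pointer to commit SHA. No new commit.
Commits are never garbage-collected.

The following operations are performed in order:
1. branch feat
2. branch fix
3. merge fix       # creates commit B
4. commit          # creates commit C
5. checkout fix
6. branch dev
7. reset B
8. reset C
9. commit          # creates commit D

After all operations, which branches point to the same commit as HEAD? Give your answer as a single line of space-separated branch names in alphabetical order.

Answer: fix

Derivation:
After op 1 (branch): HEAD=main@A [feat=A main=A]
After op 2 (branch): HEAD=main@A [feat=A fix=A main=A]
After op 3 (merge): HEAD=main@B [feat=A fix=A main=B]
After op 4 (commit): HEAD=main@C [feat=A fix=A main=C]
After op 5 (checkout): HEAD=fix@A [feat=A fix=A main=C]
After op 6 (branch): HEAD=fix@A [dev=A feat=A fix=A main=C]
After op 7 (reset): HEAD=fix@B [dev=A feat=A fix=B main=C]
After op 8 (reset): HEAD=fix@C [dev=A feat=A fix=C main=C]
After op 9 (commit): HEAD=fix@D [dev=A feat=A fix=D main=C]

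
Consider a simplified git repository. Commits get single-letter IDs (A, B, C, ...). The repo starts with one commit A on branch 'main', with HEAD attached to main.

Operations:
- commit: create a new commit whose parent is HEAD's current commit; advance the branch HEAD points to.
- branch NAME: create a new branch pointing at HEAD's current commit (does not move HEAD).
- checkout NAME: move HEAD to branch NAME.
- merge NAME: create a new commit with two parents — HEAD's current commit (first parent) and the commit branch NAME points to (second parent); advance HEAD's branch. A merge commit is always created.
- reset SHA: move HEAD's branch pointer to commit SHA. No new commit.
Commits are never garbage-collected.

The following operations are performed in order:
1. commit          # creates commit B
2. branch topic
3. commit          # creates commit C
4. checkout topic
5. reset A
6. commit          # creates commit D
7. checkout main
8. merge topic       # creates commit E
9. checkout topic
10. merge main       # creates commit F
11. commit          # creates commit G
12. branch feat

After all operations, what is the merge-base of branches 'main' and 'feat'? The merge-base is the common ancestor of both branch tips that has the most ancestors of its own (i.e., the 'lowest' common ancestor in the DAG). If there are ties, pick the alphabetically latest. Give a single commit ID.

After op 1 (commit): HEAD=main@B [main=B]
After op 2 (branch): HEAD=main@B [main=B topic=B]
After op 3 (commit): HEAD=main@C [main=C topic=B]
After op 4 (checkout): HEAD=topic@B [main=C topic=B]
After op 5 (reset): HEAD=topic@A [main=C topic=A]
After op 6 (commit): HEAD=topic@D [main=C topic=D]
After op 7 (checkout): HEAD=main@C [main=C topic=D]
After op 8 (merge): HEAD=main@E [main=E topic=D]
After op 9 (checkout): HEAD=topic@D [main=E topic=D]
After op 10 (merge): HEAD=topic@F [main=E topic=F]
After op 11 (commit): HEAD=topic@G [main=E topic=G]
After op 12 (branch): HEAD=topic@G [feat=G main=E topic=G]
ancestors(main=E): ['A', 'B', 'C', 'D', 'E']
ancestors(feat=G): ['A', 'B', 'C', 'D', 'E', 'F', 'G']
common: ['A', 'B', 'C', 'D', 'E']

Answer: E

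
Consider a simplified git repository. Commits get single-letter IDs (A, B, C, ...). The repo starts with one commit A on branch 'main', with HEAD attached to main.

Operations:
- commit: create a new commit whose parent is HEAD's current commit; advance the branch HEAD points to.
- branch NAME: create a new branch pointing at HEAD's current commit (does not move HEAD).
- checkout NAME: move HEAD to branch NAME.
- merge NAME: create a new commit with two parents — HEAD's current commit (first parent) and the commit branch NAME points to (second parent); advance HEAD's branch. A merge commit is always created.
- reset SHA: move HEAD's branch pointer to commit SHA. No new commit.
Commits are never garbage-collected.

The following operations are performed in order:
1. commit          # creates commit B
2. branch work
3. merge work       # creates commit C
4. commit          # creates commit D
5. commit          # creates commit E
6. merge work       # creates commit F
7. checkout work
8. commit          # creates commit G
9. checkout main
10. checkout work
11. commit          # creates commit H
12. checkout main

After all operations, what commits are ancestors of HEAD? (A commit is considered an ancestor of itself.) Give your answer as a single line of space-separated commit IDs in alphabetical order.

Answer: A B C D E F

Derivation:
After op 1 (commit): HEAD=main@B [main=B]
After op 2 (branch): HEAD=main@B [main=B work=B]
After op 3 (merge): HEAD=main@C [main=C work=B]
After op 4 (commit): HEAD=main@D [main=D work=B]
After op 5 (commit): HEAD=main@E [main=E work=B]
After op 6 (merge): HEAD=main@F [main=F work=B]
After op 7 (checkout): HEAD=work@B [main=F work=B]
After op 8 (commit): HEAD=work@G [main=F work=G]
After op 9 (checkout): HEAD=main@F [main=F work=G]
After op 10 (checkout): HEAD=work@G [main=F work=G]
After op 11 (commit): HEAD=work@H [main=F work=H]
After op 12 (checkout): HEAD=main@F [main=F work=H]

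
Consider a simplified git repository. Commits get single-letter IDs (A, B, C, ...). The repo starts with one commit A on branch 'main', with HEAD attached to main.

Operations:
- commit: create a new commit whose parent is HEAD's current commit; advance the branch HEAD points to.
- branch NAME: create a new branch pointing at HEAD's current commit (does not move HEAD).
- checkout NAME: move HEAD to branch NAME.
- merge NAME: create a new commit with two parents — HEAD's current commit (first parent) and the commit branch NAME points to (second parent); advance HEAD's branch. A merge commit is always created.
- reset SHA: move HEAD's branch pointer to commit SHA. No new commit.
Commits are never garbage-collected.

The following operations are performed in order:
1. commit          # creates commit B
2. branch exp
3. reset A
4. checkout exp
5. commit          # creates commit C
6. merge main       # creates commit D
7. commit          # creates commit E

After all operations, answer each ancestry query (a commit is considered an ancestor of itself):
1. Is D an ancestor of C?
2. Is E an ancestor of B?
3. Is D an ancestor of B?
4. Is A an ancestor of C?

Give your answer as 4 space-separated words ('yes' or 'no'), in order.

Answer: no no no yes

Derivation:
After op 1 (commit): HEAD=main@B [main=B]
After op 2 (branch): HEAD=main@B [exp=B main=B]
After op 3 (reset): HEAD=main@A [exp=B main=A]
After op 4 (checkout): HEAD=exp@B [exp=B main=A]
After op 5 (commit): HEAD=exp@C [exp=C main=A]
After op 6 (merge): HEAD=exp@D [exp=D main=A]
After op 7 (commit): HEAD=exp@E [exp=E main=A]
ancestors(C) = {A,B,C}; D in? no
ancestors(B) = {A,B}; E in? no
ancestors(B) = {A,B}; D in? no
ancestors(C) = {A,B,C}; A in? yes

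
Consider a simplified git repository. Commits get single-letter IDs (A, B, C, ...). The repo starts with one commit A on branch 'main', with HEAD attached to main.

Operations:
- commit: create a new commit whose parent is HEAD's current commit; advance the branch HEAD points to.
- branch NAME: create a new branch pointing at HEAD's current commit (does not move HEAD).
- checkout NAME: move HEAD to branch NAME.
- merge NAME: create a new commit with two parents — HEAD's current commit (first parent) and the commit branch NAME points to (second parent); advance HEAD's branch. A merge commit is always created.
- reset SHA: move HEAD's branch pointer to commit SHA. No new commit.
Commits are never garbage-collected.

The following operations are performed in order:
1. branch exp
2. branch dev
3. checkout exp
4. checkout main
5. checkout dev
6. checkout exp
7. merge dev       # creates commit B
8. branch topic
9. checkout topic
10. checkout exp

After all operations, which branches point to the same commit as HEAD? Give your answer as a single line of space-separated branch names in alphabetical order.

Answer: exp topic

Derivation:
After op 1 (branch): HEAD=main@A [exp=A main=A]
After op 2 (branch): HEAD=main@A [dev=A exp=A main=A]
After op 3 (checkout): HEAD=exp@A [dev=A exp=A main=A]
After op 4 (checkout): HEAD=main@A [dev=A exp=A main=A]
After op 5 (checkout): HEAD=dev@A [dev=A exp=A main=A]
After op 6 (checkout): HEAD=exp@A [dev=A exp=A main=A]
After op 7 (merge): HEAD=exp@B [dev=A exp=B main=A]
After op 8 (branch): HEAD=exp@B [dev=A exp=B main=A topic=B]
After op 9 (checkout): HEAD=topic@B [dev=A exp=B main=A topic=B]
After op 10 (checkout): HEAD=exp@B [dev=A exp=B main=A topic=B]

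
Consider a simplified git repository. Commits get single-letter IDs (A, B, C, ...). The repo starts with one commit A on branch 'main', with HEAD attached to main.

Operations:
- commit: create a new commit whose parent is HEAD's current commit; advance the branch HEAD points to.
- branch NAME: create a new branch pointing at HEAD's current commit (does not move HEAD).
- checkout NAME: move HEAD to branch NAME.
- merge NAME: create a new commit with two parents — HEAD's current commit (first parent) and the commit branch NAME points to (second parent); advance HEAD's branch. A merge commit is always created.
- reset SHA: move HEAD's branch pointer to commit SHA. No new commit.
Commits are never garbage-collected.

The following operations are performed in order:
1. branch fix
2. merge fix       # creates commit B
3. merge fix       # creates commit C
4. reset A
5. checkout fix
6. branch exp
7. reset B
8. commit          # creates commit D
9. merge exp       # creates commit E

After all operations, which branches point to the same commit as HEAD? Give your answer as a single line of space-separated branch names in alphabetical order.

Answer: fix

Derivation:
After op 1 (branch): HEAD=main@A [fix=A main=A]
After op 2 (merge): HEAD=main@B [fix=A main=B]
After op 3 (merge): HEAD=main@C [fix=A main=C]
After op 4 (reset): HEAD=main@A [fix=A main=A]
After op 5 (checkout): HEAD=fix@A [fix=A main=A]
After op 6 (branch): HEAD=fix@A [exp=A fix=A main=A]
After op 7 (reset): HEAD=fix@B [exp=A fix=B main=A]
After op 8 (commit): HEAD=fix@D [exp=A fix=D main=A]
After op 9 (merge): HEAD=fix@E [exp=A fix=E main=A]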